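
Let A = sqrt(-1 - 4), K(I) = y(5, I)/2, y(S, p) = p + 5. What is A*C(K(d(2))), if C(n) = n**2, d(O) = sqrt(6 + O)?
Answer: I*(20*sqrt(10) + 33*sqrt(5))/4 ≈ 34.259*I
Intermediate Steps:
y(S, p) = 5 + p
K(I) = 5/2 + I/2 (K(I) = (5 + I)/2 = (5 + I)*(1/2) = 5/2 + I/2)
A = I*sqrt(5) (A = sqrt(-5) = I*sqrt(5) ≈ 2.2361*I)
A*C(K(d(2))) = (I*sqrt(5))*(5/2 + sqrt(6 + 2)/2)**2 = (I*sqrt(5))*(5/2 + sqrt(8)/2)**2 = (I*sqrt(5))*(5/2 + (2*sqrt(2))/2)**2 = (I*sqrt(5))*(5/2 + sqrt(2))**2 = I*sqrt(5)*(5/2 + sqrt(2))**2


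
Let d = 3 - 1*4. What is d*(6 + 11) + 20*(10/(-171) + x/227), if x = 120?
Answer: -294889/38817 ≈ -7.5969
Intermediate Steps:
d = -1 (d = 3 - 4 = -1)
d*(6 + 11) + 20*(10/(-171) + x/227) = -(6 + 11) + 20*(10/(-171) + 120/227) = -1*17 + 20*(10*(-1/171) + 120*(1/227)) = -17 + 20*(-10/171 + 120/227) = -17 + 20*(18250/38817) = -17 + 365000/38817 = -294889/38817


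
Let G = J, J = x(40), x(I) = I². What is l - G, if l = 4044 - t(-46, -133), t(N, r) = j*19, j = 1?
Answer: 2425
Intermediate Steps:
t(N, r) = 19 (t(N, r) = 1*19 = 19)
J = 1600 (J = 40² = 1600)
G = 1600
l = 4025 (l = 4044 - 1*19 = 4044 - 19 = 4025)
l - G = 4025 - 1*1600 = 4025 - 1600 = 2425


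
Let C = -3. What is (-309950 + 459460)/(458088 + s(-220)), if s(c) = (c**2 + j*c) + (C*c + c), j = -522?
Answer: 74755/310884 ≈ 0.24046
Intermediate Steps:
s(c) = c**2 - 524*c (s(c) = (c**2 - 522*c) + (-3*c + c) = (c**2 - 522*c) - 2*c = c**2 - 524*c)
(-309950 + 459460)/(458088 + s(-220)) = (-309950 + 459460)/(458088 - 220*(-524 - 220)) = 149510/(458088 - 220*(-744)) = 149510/(458088 + 163680) = 149510/621768 = 149510*(1/621768) = 74755/310884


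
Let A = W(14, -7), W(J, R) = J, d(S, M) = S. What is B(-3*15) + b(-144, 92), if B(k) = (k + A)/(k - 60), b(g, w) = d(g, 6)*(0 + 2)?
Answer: -30209/105 ≈ -287.70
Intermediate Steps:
b(g, w) = 2*g (b(g, w) = g*(0 + 2) = g*2 = 2*g)
A = 14
B(k) = (14 + k)/(-60 + k) (B(k) = (k + 14)/(k - 60) = (14 + k)/(-60 + k))
B(-3*15) + b(-144, 92) = (14 - 3*15)/(-60 - 3*15) + 2*(-144) = (14 - 45)/(-60 - 45) - 288 = -31/(-105) - 288 = -1/105*(-31) - 288 = 31/105 - 288 = -30209/105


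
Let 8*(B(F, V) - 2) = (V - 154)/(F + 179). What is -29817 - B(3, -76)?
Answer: -21708117/728 ≈ -29819.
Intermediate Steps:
B(F, V) = 2 + (-154 + V)/(8*(179 + F)) (B(F, V) = 2 + ((V - 154)/(F + 179))/8 = 2 + ((-154 + V)/(179 + F))/8 = 2 + (-154 + V)/(8*(179 + F)))
-29817 - B(3, -76) = -29817 - (2710 - 76 + 16*3)/(8*(179 + 3)) = -29817 - (2710 - 76 + 48)/(8*182) = -29817 - 2682/(8*182) = -29817 - 1*1341/728 = -29817 - 1341/728 = -21708117/728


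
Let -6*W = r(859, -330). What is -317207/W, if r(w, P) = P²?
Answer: 28837/1650 ≈ 17.477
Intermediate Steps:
W = -18150 (W = -⅙*(-330)² = -⅙*108900 = -18150)
-317207/W = -317207/(-18150) = -317207*(-1/18150) = 28837/1650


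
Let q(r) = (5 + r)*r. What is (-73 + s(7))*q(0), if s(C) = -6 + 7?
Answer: 0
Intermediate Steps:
s(C) = 1
q(r) = r*(5 + r)
(-73 + s(7))*q(0) = (-73 + 1)*(0*(5 + 0)) = -0*5 = -72*0 = 0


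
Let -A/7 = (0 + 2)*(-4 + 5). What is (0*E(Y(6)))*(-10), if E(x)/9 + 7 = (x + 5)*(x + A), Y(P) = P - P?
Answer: 0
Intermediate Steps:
Y(P) = 0
A = -14 (A = -7*(0 + 2)*(-4 + 5) = -14 ≈ -14.000)
E(x) = -63 + 9*(-14 + x)*(5 + x) (E(x) = -63 + 9*((x + 5)*(x - 14)) = -63 + 9*((5 + x)*(-14 + x)) = -63 + 9*((-14 + x)*(5 + x)) = -63 + 9*(-14 + x)*(5 + x))
(0*E(Y(6)))*(-10) = (0*(-693 - 81*0 + 9*0²))*(-10) = (0*(-693 + 0 + 9*0))*(-10) = (0*(-693 + 0 + 0))*(-10) = (0*(-693))*(-10) = 0*(-10) = 0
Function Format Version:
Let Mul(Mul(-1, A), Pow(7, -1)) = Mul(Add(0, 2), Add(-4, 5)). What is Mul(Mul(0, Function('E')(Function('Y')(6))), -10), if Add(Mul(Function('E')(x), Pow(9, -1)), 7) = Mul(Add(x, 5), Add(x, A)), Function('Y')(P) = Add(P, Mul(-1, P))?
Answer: 0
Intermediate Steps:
Function('Y')(P) = 0
A = -14 (A = Mul(-7, Mul(Add(0, 2), Add(-4, 5))) = Mul(-7, Mul(2, 1)) = Mul(-7, 2) = -14)
Function('E')(x) = Add(-63, Mul(9, Add(-14, x), Add(5, x))) (Function('E')(x) = Add(-63, Mul(9, Mul(Add(x, 5), Add(x, -14)))) = Add(-63, Mul(9, Mul(Add(5, x), Add(-14, x)))) = Add(-63, Mul(9, Mul(Add(-14, x), Add(5, x)))) = Add(-63, Mul(9, Add(-14, x), Add(5, x))))
Mul(Mul(0, Function('E')(Function('Y')(6))), -10) = Mul(Mul(0, Add(-693, Mul(-81, 0), Mul(9, Pow(0, 2)))), -10) = Mul(Mul(0, Add(-693, 0, Mul(9, 0))), -10) = Mul(Mul(0, Add(-693, 0, 0)), -10) = Mul(Mul(0, -693), -10) = Mul(0, -10) = 0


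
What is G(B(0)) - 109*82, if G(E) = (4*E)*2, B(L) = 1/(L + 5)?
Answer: -44682/5 ≈ -8936.4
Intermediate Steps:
B(L) = 1/(5 + L)
G(E) = 8*E
G(B(0)) - 109*82 = 8/(5 + 0) - 109*82 = 8/5 - 8938 = -44682/5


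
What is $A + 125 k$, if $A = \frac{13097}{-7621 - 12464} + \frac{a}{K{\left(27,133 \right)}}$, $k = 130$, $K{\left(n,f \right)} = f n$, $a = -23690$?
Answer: $\frac{390504074591}{24041745} \approx 16243.0$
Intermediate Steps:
$A = - \frac{174281659}{24041745}$ ($A = \frac{13097}{-7621 - 12464} - \frac{23690}{133 \cdot 27} = \frac{13097}{-20085} - \frac{23690}{3591} = 13097 \left(- \frac{1}{20085}\right) - \frac{23690}{3591} = - \frac{13097}{20085} - \frac{23690}{3591} = - \frac{174281659}{24041745} \approx -7.2491$)
$A + 125 k = - \frac{174281659}{24041745} + 125 \cdot 130 = - \frac{174281659}{24041745} + 16250 = \frac{390504074591}{24041745}$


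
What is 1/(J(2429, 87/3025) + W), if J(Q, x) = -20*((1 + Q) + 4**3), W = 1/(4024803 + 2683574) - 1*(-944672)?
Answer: 6708377/6002602072585 ≈ 1.1176e-6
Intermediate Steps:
W = 6337215917345/6708377 (W = 1/6708377 + 944672 = 6337215917345/6708377 ≈ 9.4467e+5)
J(Q, x) = -1300 - 20*Q (J(Q, x) = -20*((1 + Q) + 64) = -20*(65 + Q) = -1300 - 20*Q)
1/(J(2429, 87/3025) + W) = 1/((-1300 - 20*2429) + 6337215917345/6708377) = 1/((-1300 - 48580) + 6337215917345/6708377) = 1/(-49880 + 6337215917345/6708377) = 1/(6002602072585/6708377) = 6708377/6002602072585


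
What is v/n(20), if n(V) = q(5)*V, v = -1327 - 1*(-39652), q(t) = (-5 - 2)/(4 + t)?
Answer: -9855/4 ≈ -2463.8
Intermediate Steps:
q(t) = -7/(4 + t)
v = 38325 (v = -1327 + 39652 = 38325)
n(V) = -7*V/9 (n(V) = (-7/(4 + 5))*V = (-7/9)*V = (-7*1/9)*V = -7*V/9)
v/n(20) = 38325/((-7/9*20)) = 38325/(-140/9) = 38325*(-9/140) = -9855/4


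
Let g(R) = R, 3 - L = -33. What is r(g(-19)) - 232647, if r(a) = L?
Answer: -232611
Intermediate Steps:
L = 36 (L = 3 - 1*(-33) = 3 + 33 = 36)
r(a) = 36
r(g(-19)) - 232647 = 36 - 232647 = -232611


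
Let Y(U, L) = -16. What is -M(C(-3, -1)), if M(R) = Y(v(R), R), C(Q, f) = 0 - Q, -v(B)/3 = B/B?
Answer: 16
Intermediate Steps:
v(B) = -3 (v(B) = -3*B/B = -3*1 = -3)
C(Q, f) = -Q
M(R) = -16
-M(C(-3, -1)) = -1*(-16) = 16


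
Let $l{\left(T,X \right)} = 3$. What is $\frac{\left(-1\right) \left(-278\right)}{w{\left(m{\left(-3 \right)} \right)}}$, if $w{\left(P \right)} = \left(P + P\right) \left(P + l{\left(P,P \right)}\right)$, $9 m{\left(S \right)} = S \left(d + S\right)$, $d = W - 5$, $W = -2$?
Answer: $\frac{1251}{190} \approx 6.5842$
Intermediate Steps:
$d = -7$ ($d = -2 - 5 = -7$)
$m{\left(S \right)} = \frac{S \left(-7 + S\right)}{9}$
$w{\left(P \right)} = 2 P \left(3 + P\right)$ ($w{\left(P \right)} = \left(P + P\right) \left(P + 3\right) = 2 P \left(3 + P\right)$)
$\frac{\left(-1\right) \left(-278\right)}{w{\left(m{\left(-3 \right)} \right)}} = \frac{\left(-1\right) \left(-278\right)}{2 \cdot \frac{1}{9} \left(-3\right) \left(-7 - 3\right) \left(3 + \frac{1}{9} \left(-3\right) \left(-7 - 3\right)\right)} = \frac{278}{2 \cdot \frac{1}{9} \left(-3\right) \left(-10\right) \left(3 + \frac{1}{9} \left(-3\right) \left(-10\right)\right)} = \frac{278}{2 \cdot \frac{10}{3} \left(3 + \frac{10}{3}\right)} = \frac{278}{2 \cdot \frac{10}{3} \cdot \frac{19}{3}} = \frac{278}{\frac{380}{9}} = 278 \cdot \frac{9}{380} = \frac{1251}{190}$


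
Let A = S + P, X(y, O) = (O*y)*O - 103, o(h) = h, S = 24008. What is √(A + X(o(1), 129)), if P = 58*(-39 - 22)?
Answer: 12*√257 ≈ 192.37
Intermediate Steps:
P = -3538 (P = 58*(-61) = -3538)
X(y, O) = -103 + y*O² (X(y, O) = y*O² - 103 = -103 + y*O²)
A = 20470 (A = 24008 - 3538 = 20470)
√(A + X(o(1), 129)) = √(20470 + (-103 + 1*129²)) = √(20470 + (-103 + 1*16641)) = √(20470 + (-103 + 16641)) = √(20470 + 16538) = √37008 = 12*√257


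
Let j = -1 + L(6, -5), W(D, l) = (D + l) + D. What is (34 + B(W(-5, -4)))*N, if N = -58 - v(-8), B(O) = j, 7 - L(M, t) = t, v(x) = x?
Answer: -2250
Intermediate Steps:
L(M, t) = 7 - t
W(D, l) = l + 2*D
j = 11 (j = -1 + (7 - 1*(-5)) = -1 + (7 + 5) = -1 + 12 = 11)
B(O) = 11
N = -50 (N = -58 - 1*(-8) = -58 + 8 = -50)
(34 + B(W(-5, -4)))*N = (34 + 11)*(-50) = 45*(-50) = -2250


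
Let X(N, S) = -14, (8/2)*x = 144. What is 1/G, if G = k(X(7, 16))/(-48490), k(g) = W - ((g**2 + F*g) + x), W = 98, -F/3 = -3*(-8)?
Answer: 24245/571 ≈ 42.461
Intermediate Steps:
x = 36 (x = (1/4)*144 = 36)
F = -72 (F = -(-9)*(-8) = -3*24 = -72)
k(g) = 62 - g**2 + 72*g (k(g) = 98 - ((g**2 - 72*g) + 36) = 98 - (36 + g**2 - 72*g) = 98 + (-36 - g**2 + 72*g) = 62 - g**2 + 72*g)
G = 571/24245 (G = (62 - 1*(-14)**2 + 72*(-14))/(-48490) = (62 - 1*196 - 1008)*(-1/48490) = (62 - 196 - 1008)*(-1/48490) = -1142*(-1/48490) = 571/24245 ≈ 0.023551)
1/G = 1/(571/24245) = 24245/571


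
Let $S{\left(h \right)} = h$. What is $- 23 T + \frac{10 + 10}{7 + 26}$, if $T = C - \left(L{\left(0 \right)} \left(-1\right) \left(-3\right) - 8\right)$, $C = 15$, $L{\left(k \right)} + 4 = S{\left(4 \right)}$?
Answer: $- \frac{17437}{33} \approx -528.39$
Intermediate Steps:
$L{\left(k \right)} = 0$ ($L{\left(k \right)} = -4 + 4 = 0$)
$T = 23$ ($T = 15 - \left(0 \left(-1\right) \left(-3\right) - 8\right) = 15 - \left(0 \left(-3\right) - 8\right) = 15 - \left(0 - 8\right) = 15 - -8 = 15 + 8 = 23$)
$- 23 T + \frac{10 + 10}{7 + 26} = \left(-23\right) 23 + \frac{10 + 10}{7 + 26} = -529 + \frac{20}{33} = - \frac{17437}{33}$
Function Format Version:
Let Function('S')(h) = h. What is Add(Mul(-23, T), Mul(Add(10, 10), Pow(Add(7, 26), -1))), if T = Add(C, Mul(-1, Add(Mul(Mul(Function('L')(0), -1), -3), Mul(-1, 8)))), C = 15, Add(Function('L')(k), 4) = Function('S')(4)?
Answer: Rational(-17437, 33) ≈ -528.39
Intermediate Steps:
Function('L')(k) = 0 (Function('L')(k) = Add(-4, 4) = 0)
T = 23 (T = Add(15, Mul(-1, Add(Mul(Mul(0, -1), -3), Mul(-1, 8)))) = Add(15, Mul(-1, Add(Mul(0, -3), -8))) = Add(15, Mul(-1, Add(0, -8))) = Add(15, Mul(-1, -8)) = Add(15, 8) = 23)
Add(Mul(-23, T), Mul(Add(10, 10), Pow(Add(7, 26), -1))) = Add(Mul(-23, 23), Mul(Add(10, 10), Pow(Add(7, 26), -1))) = Add(-529, Mul(20, Pow(33, -1))) = Add(-529, Mul(20, Rational(1, 33))) = Add(-529, Rational(20, 33)) = Rational(-17437, 33)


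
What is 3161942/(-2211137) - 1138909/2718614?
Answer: -11114383617921/6011228004118 ≈ -1.8489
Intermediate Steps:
3161942/(-2211137) - 1138909/2718614 = 3161942*(-1/2211137) - 1138909*1/2718614 = -3161942/2211137 - 1138909/2718614 = -11114383617921/6011228004118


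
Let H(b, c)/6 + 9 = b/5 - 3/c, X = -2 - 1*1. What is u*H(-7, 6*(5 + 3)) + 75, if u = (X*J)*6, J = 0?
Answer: 75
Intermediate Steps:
X = -3 (X = -2 - 1 = -3)
u = 0 (u = -3*0*6 = 0*6 = 0)
H(b, c) = -54 - 18/c + 6*b/5 (H(b, c) = -54 + 6*(b/5 - 3/c) = -54 + 6*(-3/c + b/5) = -54 + (-18/c + 6*b/5) = -54 - 18/c + 6*b/5)
u*H(-7, 6*(5 + 3)) + 75 = 0*(-54 - 18*1/(6*(5 + 3)) + (6/5)*(-7)) + 75 = 0*(-54 - 18/(6*8) - 42/5) + 75 = 0*(-54 - 18/48 - 42/5) + 75 = 0*(-54 - 18*1/48 - 42/5) + 75 = 0*(-54 - 3/8 - 42/5) + 75 = 0*(-2511/40) + 75 = 0 + 75 = 75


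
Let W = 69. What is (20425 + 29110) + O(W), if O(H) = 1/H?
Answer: 3417916/69 ≈ 49535.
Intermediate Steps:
(20425 + 29110) + O(W) = (20425 + 29110) + 1/69 = 49535 + 1/69 = 3417916/69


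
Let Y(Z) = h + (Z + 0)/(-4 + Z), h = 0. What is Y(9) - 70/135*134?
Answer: -9137/135 ≈ -67.682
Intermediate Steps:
Y(Z) = Z/(-4 + Z) (Y(Z) = 0 + (Z + 0)/(-4 + Z) = 0 + Z/(-4 + Z) = Z/(-4 + Z))
Y(9) - 70/135*134 = 9/(-4 + 9) - 70/135*134 = 9/5 - 70*1/135*134 = 9*(⅕) - 14/27*134 = 9/5 - 1876/27 = -9137/135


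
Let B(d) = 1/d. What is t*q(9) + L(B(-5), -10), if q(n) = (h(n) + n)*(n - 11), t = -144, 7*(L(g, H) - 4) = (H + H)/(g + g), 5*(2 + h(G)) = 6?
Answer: 83046/35 ≈ 2372.7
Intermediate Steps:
h(G) = -⅘ (h(G) = -2 + (⅕)*6 = -2 + 6/5 = -⅘)
L(g, H) = 4 + H/(7*g) (L(g, H) = 4 + ((H + H)/(g + g))/7 = 4 + ((2*H)/((2*g)))/7 = 4 + ((2*H)*(1/(2*g)))/7 = 4 + (H/g)/7 = 4 + H/(7*g))
q(n) = (-11 + n)*(-⅘ + n) (q(n) = (-⅘ + n)*(n - 11) = (-⅘ + n)*(-11 + n) = (-11 + n)*(-⅘ + n))
t*q(9) + L(B(-5), -10) = -144*(44/5 + 9² - 59/5*9) + (4 + (⅐)*(-10)/1/(-5)) = -144*(44/5 + 81 - 531/5) + (4 + (⅐)*(-10)/(-⅕)) = -144*(-82/5) + (4 + (⅐)*(-10)*(-5)) = 11808/5 + (4 + 50/7) = 11808/5 + 78/7 = 83046/35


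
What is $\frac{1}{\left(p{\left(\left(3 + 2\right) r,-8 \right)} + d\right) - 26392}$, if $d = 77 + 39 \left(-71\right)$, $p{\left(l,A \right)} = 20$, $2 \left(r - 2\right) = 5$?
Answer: $- \frac{1}{29064} \approx -3.4407 \cdot 10^{-5}$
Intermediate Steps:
$r = \frac{9}{2}$ ($r = 2 + \frac{1}{2} \cdot 5 = 2 + \frac{5}{2} = \frac{9}{2} \approx 4.5$)
$d = -2692$ ($d = 77 - 2769 = -2692$)
$\frac{1}{\left(p{\left(\left(3 + 2\right) r,-8 \right)} + d\right) - 26392} = \frac{1}{\left(20 - 2692\right) - 26392} = \frac{1}{-2672 - 26392} = \frac{1}{-29064} = - \frac{1}{29064}$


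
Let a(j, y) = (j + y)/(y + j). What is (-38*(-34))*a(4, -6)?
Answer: 1292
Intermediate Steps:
a(j, y) = 1 (a(j, y) = (j + y)/(j + y) = 1)
(-38*(-34))*a(4, -6) = -38*(-34)*1 = 1292*1 = 1292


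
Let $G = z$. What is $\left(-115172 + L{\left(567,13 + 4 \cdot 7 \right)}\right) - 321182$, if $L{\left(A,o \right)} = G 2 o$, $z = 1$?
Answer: $-436272$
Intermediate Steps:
$G = 1$
$L{\left(A,o \right)} = 2 o$ ($L{\left(A,o \right)} = 1 \cdot 2 o = 2 o$)
$\left(-115172 + L{\left(567,13 + 4 \cdot 7 \right)}\right) - 321182 = \left(-115172 + 2 \left(13 + 4 \cdot 7\right)\right) - 321182 = \left(-115172 + 2 \left(13 + 28\right)\right) - 321182 = \left(-115172 + 2 \cdot 41\right) - 321182 = \left(-115172 + 82\right) - 321182 = -115090 - 321182 = -436272$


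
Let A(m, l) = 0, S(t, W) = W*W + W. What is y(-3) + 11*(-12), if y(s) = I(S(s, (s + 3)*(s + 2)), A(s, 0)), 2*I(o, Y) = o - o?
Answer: -132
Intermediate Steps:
S(t, W) = W + W**2 (S(t, W) = W**2 + W = W + W**2)
I(o, Y) = 0 (I(o, Y) = (o - o)/2 = (1/2)*0 = 0)
y(s) = 0
y(-3) + 11*(-12) = 0 + 11*(-12) = 0 - 132 = -132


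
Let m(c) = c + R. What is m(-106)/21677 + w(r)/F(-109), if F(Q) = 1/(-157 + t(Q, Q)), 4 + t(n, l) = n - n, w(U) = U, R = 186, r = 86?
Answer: -300139662/21677 ≈ -13846.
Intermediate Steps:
m(c) = 186 + c (m(c) = c + 186 = 186 + c)
t(n, l) = -4 (t(n, l) = -4 + (n - n) = -4 + 0 = -4)
F(Q) = -1/161 (F(Q) = 1/(-157 - 4) = 1/(-161) = -1/161)
m(-106)/21677 + w(r)/F(-109) = (186 - 106)/21677 + 86/(-1/161) = 80*(1/21677) + 86*(-161) = 80/21677 - 13846 = -300139662/21677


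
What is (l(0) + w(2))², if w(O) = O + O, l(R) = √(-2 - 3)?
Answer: (4 + I*√5)² ≈ 11.0 + 17.889*I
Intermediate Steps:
l(R) = I*√5 (l(R) = √(-5) = I*√5)
w(O) = 2*O
(l(0) + w(2))² = (I*√5 + 2*2)² = (I*√5 + 4)² = (4 + I*√5)²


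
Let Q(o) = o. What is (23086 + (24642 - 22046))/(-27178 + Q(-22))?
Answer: -12841/13600 ≈ -0.94419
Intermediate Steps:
(23086 + (24642 - 22046))/(-27178 + Q(-22)) = (23086 + (24642 - 22046))/(-27178 - 22) = (23086 + 2596)/(-27200) = 25682*(-1/27200) = -12841/13600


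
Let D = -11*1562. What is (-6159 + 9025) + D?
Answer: -14316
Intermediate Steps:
D = -17182
(-6159 + 9025) + D = (-6159 + 9025) - 17182 = 2866 - 17182 = -14316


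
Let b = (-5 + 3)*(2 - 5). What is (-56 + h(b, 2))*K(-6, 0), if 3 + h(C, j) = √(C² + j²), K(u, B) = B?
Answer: 0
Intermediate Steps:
b = 6 (b = -2*(-3) = 6)
h(C, j) = -3 + √(C² + j²)
(-56 + h(b, 2))*K(-6, 0) = (-56 + (-3 + √(6² + 2²)))*0 = (-56 + (-3 + √(36 + 4)))*0 = (-56 + (-3 + √40))*0 = (-56 + (-3 + 2*√10))*0 = (-59 + 2*√10)*0 = 0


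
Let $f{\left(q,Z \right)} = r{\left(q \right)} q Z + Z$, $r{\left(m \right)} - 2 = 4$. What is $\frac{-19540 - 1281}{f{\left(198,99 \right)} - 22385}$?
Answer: $- \frac{20821}{95326} \approx -0.21842$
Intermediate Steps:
$r{\left(m \right)} = 6$ ($r{\left(m \right)} = 2 + 4 = 6$)
$f{\left(q,Z \right)} = Z + 6 Z q$ ($f{\left(q,Z \right)} = 6 q Z + Z = 6 Z q + Z = Z + 6 Z q$)
$\frac{-19540 - 1281}{f{\left(198,99 \right)} - 22385} = \frac{-19540 - 1281}{99 \left(1 + 6 \cdot 198\right) - 22385} = - \frac{20821}{99 \left(1 + 1188\right) - 22385} = - \frac{20821}{99 \cdot 1189 - 22385} = - \frac{20821}{117711 - 22385} = - \frac{20821}{95326}$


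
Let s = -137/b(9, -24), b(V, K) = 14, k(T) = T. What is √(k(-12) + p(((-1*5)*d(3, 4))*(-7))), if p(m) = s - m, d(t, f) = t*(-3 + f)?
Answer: 5*I*√994/14 ≈ 11.26*I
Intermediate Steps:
s = -137/14 ≈ -9.7857
p(m) = -137/14 - m
√(k(-12) + p(((-1*5)*d(3, 4))*(-7))) = √(-12 + (-137/14 - (-1*5)*(3*(-3 + 4))*(-7))) = √(-12 + (-137/14 - (-15)*(-7))) = √(-12 + (-137/14 - 1*105)) = √(-12 + (-137/14 - 105)) = √(-12 - 1607/14) = √(-1775/14) = 5*I*√994/14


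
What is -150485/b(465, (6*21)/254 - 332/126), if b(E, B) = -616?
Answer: 150485/616 ≈ 244.29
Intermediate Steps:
-150485/b(465, (6*21)/254 - 332/126) = -150485/(-616) = -150485*(-1/616) = 150485/616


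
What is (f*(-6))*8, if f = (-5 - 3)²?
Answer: -3072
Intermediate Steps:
f = 64 (f = (-8)² = 64)
(f*(-6))*8 = (64*(-6))*8 = -384*8 = -3072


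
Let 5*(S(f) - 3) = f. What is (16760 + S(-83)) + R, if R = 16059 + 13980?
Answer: 233927/5 ≈ 46785.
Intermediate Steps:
S(f) = 3 + f/5
R = 30039
(16760 + S(-83)) + R = (16760 + (3 + (1/5)*(-83))) + 30039 = (16760 + (3 - 83/5)) + 30039 = (16760 - 68/5) + 30039 = 83732/5 + 30039 = 233927/5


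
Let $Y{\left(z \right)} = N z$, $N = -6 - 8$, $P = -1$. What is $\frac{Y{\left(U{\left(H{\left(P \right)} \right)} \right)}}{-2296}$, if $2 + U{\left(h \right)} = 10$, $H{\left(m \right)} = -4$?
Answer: $\frac{2}{41} \approx 0.048781$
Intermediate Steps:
$N = -14$ ($N = -6 - 8 = -14$)
$U{\left(h \right)} = 8$ ($U{\left(h \right)} = -2 + 10 = 8$)
$Y{\left(z \right)} = - 14 z$
$\frac{Y{\left(U{\left(H{\left(P \right)} \right)} \right)}}{-2296} = \frac{\left(-14\right) 8}{-2296} = \left(-112\right) \left(- \frac{1}{2296}\right) = \frac{2}{41}$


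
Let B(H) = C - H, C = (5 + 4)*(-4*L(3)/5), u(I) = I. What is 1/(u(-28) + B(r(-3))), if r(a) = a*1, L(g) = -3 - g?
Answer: 5/91 ≈ 0.054945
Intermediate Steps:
C = 216/5 (C = (5 + 4)*(-4/(5/(-3 - 1*3))) = 9*(-4/(5/(-3 - 3))) = 9*(-4/(5/(-6))) = 9*(-4/(5*(-⅙))) = 9*(-4/(-⅚)) = 9*(-4*(-6/5)) = 9*(24/5) = 216/5 ≈ 43.200)
r(a) = a
B(H) = 216/5 - H
1/(u(-28) + B(r(-3))) = 1/(-28 + (216/5 - 1*(-3))) = 1/(-28 + (216/5 + 3)) = 1/(-28 + 231/5) = 1/(91/5) = 5/91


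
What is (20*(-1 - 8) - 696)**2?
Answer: 767376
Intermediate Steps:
(20*(-1 - 8) - 696)**2 = (20*(-9) - 696)**2 = (-180 - 696)**2 = (-876)**2 = 767376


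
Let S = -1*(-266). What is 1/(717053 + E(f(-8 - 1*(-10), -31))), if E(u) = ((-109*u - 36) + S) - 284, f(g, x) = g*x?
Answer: 1/723757 ≈ 1.3817e-6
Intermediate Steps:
S = 266
E(u) = -54 - 109*u (E(u) = ((-109*u - 36) + 266) - 284 = ((-36 - 109*u) + 266) - 284 = (230 - 109*u) - 284 = -54 - 109*u)
1/(717053 + E(f(-8 - 1*(-10), -31))) = 1/(717053 + (-54 - 109*(-8 - 1*(-10))*(-31))) = 1/(717053 + (-54 - 109*(-8 + 10)*(-31))) = 1/(717053 + (-54 - 218*(-31))) = 1/(717053 + (-54 - 109*(-62))) = 1/(717053 + (-54 + 6758)) = 1/(717053 + 6704) = 1/723757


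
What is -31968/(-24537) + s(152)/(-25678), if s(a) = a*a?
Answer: 42328576/105010181 ≈ 0.40309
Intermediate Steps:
s(a) = a²
-31968/(-24537) + s(152)/(-25678) = -31968/(-24537) + 152²/(-25678) = -31968*(-1/24537) + 23104*(-1/25678) = 10656/8179 - 11552/12839 = 42328576/105010181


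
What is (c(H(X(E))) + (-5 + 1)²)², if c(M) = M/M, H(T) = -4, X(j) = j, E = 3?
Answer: 289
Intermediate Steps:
c(M) = 1
(c(H(X(E))) + (-5 + 1)²)² = (1 + (-5 + 1)²)² = (1 + (-4)²)² = (1 + 16)² = 17² = 289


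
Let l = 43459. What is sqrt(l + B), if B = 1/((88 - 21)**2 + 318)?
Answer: sqrt(1004217939098)/4807 ≈ 208.47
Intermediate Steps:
B = 1/4807 (B = 1/(67**2 + 318) = 1/(4489 + 318) = 1/4807 ≈ 0.00020803)
sqrt(l + B) = sqrt(43459 + 1/4807) = sqrt(208907414/4807) = sqrt(1004217939098)/4807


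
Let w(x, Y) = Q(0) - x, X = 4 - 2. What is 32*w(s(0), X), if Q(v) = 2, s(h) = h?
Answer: 64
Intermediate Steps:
X = 2
w(x, Y) = 2 - x
32*w(s(0), X) = 32*(2 - 1*0) = 32*(2 + 0) = 32*2 = 64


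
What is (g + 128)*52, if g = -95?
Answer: 1716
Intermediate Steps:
(g + 128)*52 = (-95 + 128)*52 = 33*52 = 1716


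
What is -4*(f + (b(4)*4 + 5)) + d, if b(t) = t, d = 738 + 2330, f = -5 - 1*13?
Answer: 3056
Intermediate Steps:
f = -18 (f = -5 - 13 = -18)
d = 3068
-4*(f + (b(4)*4 + 5)) + d = -4*(-18 + (4*4 + 5)) + 3068 = -4*(-18 + (16 + 5)) + 3068 = -4*(-18 + 21) + 3068 = -4*3 + 3068 = -12 + 3068 = 3056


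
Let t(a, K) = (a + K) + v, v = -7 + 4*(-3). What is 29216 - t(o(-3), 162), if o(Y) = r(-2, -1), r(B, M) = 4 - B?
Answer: 29067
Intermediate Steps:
v = -19 (v = -7 - 12 = -19)
o(Y) = 6 (o(Y) = 4 - 1*(-2) = 4 + 2 = 6)
t(a, K) = -19 + K + a (t(a, K) = (a + K) - 19 = (K + a) - 19 = -19 + K + a)
29216 - t(o(-3), 162) = 29216 - (-19 + 162 + 6) = 29216 - 1*149 = 29216 - 149 = 29067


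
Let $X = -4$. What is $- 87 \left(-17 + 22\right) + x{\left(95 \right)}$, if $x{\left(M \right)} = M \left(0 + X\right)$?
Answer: $-815$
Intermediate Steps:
$x{\left(M \right)} = - 4 M$ ($x{\left(M \right)} = M \left(0 - 4\right) = M \left(-4\right) = - 4 M$)
$- 87 \left(-17 + 22\right) + x{\left(95 \right)} = - 87 \left(-17 + 22\right) - 380 = \left(-87\right) 5 - 380 = -435 - 380 = -815$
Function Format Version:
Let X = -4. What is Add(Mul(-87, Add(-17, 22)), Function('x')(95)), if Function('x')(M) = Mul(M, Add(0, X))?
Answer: -815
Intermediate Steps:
Function('x')(M) = Mul(-4, M) (Function('x')(M) = Mul(M, Add(0, -4)) = Mul(M, -4) = Mul(-4, M))
Add(Mul(-87, Add(-17, 22)), Function('x')(95)) = Add(Mul(-87, Add(-17, 22)), Mul(-4, 95)) = Add(Mul(-87, 5), -380) = Add(-435, -380) = -815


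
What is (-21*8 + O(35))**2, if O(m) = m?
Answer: 17689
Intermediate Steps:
(-21*8 + O(35))**2 = (-21*8 + 35)**2 = (-168 + 35)**2 = (-133)**2 = 17689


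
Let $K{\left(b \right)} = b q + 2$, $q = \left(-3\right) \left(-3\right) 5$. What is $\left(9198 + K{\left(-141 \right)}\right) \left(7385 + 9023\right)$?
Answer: $46844840$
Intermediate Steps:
$q = 45$ ($q = 9 \cdot 5 = 45$)
$K{\left(b \right)} = 2 + 45 b$ ($K{\left(b \right)} = b 45 + 2 = 45 b + 2 = 2 + 45 b$)
$\left(9198 + K{\left(-141 \right)}\right) \left(7385 + 9023\right) = \left(9198 + \left(2 + 45 \left(-141\right)\right)\right) \left(7385 + 9023\right) = \left(9198 + \left(2 - 6345\right)\right) 16408 = \left(9198 - 6343\right) 16408 = 2855 \cdot 16408 = 46844840$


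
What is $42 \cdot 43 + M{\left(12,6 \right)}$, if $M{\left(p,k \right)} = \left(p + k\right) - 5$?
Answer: $1819$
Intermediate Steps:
$M{\left(p,k \right)} = -5 + k + p$ ($M{\left(p,k \right)} = \left(k + p\right) - 5 = -5 + k + p$)
$42 \cdot 43 + M{\left(12,6 \right)} = 42 \cdot 43 + \left(-5 + 6 + 12\right) = 1806 + 13 = 1819$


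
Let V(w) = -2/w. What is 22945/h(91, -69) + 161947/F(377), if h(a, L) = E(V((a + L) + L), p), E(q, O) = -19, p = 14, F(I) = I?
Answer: -5573272/7163 ≈ -778.06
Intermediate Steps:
h(a, L) = -19
22945/h(91, -69) + 161947/F(377) = 22945/(-19) + 161947/377 = 22945*(-1/19) + 161947*(1/377) = -22945/19 + 161947/377 = -5573272/7163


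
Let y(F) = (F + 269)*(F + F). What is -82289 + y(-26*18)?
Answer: 103975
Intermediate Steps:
y(F) = 2*F*(269 + F) (y(F) = (269 + F)*(2*F) = 2*F*(269 + F))
-82289 + y(-26*18) = -82289 + 2*(-26*18)*(269 - 26*18) = -82289 + 2*(-468)*(269 - 468) = -82289 + 2*(-468)*(-199) = -82289 + 186264 = 103975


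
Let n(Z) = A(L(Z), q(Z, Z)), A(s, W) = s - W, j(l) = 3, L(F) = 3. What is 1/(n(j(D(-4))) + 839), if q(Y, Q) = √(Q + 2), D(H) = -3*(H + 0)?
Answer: 842/708959 + √5/708959 ≈ 0.0011908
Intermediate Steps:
D(H) = -3*H
q(Y, Q) = √(2 + Q)
n(Z) = 3 - √(2 + Z)
1/(n(j(D(-4))) + 839) = 1/((3 - √(2 + 3)) + 839) = 1/((3 - √5) + 839) = 1/(842 - √5)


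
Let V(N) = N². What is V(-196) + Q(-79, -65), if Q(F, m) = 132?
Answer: 38548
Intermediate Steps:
V(-196) + Q(-79, -65) = (-196)² + 132 = 38416 + 132 = 38548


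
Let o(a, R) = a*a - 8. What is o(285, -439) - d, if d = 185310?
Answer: -104093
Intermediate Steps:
o(a, R) = -8 + a² (o(a, R) = a² - 8 = -8 + a²)
o(285, -439) - d = (-8 + 285²) - 1*185310 = (-8 + 81225) - 185310 = 81217 - 185310 = -104093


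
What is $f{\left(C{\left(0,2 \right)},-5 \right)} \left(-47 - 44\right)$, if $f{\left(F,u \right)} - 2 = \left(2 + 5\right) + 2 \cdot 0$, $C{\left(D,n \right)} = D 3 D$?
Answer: $-819$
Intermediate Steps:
$C{\left(D,n \right)} = 3 D^{2}$ ($C{\left(D,n \right)} = 3 D D = 3 D^{2}$)
$f{\left(F,u \right)} = 9$ ($f{\left(F,u \right)} = 2 + \left(\left(2 + 5\right) + 2 \cdot 0\right) = 2 + \left(7 + 0\right) = 2 + 7 = 9$)
$f{\left(C{\left(0,2 \right)},-5 \right)} \left(-47 - 44\right) = 9 \left(-47 - 44\right) = 9 \left(-91\right) = -819$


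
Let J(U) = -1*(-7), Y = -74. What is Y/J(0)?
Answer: -74/7 ≈ -10.571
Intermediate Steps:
J(U) = 7
Y/J(0) = -74/7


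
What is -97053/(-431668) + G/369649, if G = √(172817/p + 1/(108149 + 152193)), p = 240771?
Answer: 97053/431668 + √2820209921715193729170/23170635698247618 ≈ 0.22483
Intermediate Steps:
G = √2820209921715193729170/62682803682 (G = √(172817/240771 + 1/(108149 + 152193)) = √(172817*(1/240771) + 1/260342) = √(172817/240771 + 1/260342) = √(44991764185/62682803682) = √2820209921715193729170/62682803682 ≈ 0.84721)
-97053/(-431668) + G/369649 = -97053/(-431668) + (√2820209921715193729170/62682803682)/369649 = -97053*(-1/431668) + (√2820209921715193729170/62682803682)*(1/369649) = 97053/431668 + √2820209921715193729170/23170635698247618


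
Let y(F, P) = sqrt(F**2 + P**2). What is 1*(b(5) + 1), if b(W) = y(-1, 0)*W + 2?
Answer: 8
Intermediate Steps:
b(W) = 2 + W (b(W) = sqrt((-1)**2 + 0**2)*W + 2 = sqrt(1 + 0)*W + 2 = sqrt(1)*W + 2 = 1*W + 2 = W + 2 = 2 + W)
1*(b(5) + 1) = 1*((2 + 5) + 1) = 1*(7 + 1) = 1*8 = 8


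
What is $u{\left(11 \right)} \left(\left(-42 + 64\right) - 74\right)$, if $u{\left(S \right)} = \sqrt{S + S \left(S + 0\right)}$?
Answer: $- 104 \sqrt{33} \approx -597.43$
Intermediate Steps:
$u{\left(S \right)} = \sqrt{S + S^{2}}$ ($u{\left(S \right)} = \sqrt{S + S S} = \sqrt{S + S^{2}}$)
$u{\left(11 \right)} \left(\left(-42 + 64\right) - 74\right) = \sqrt{11 \left(1 + 11\right)} \left(\left(-42 + 64\right) - 74\right) = \sqrt{11 \cdot 12} \left(22 - 74\right) = \sqrt{132} \left(-52\right) = 2 \sqrt{33} \left(-52\right) = - 104 \sqrt{33}$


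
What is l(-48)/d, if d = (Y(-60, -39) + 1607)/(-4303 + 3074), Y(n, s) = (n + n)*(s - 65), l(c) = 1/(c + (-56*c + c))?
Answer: -1229/36513504 ≈ -3.3659e-5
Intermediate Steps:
l(c) = -1/(54*c) (l(c) = 1/(c - 55*c) = 1/(-54*c) = -1/(54*c))
Y(n, s) = 2*n*(-65 + s) (Y(n, s) = (2*n)*(-65 + s) = 2*n*(-65 + s))
d = -14087/1229 (d = (2*(-60)*(-65 - 39) + 1607)/(-4303 + 3074) = (2*(-60)*(-104) + 1607)/(-1229) = (12480 + 1607)*(-1/1229) = 14087*(-1/1229) = -14087/1229 ≈ -11.462)
l(-48)/d = (-1/54/(-48))/(-14087/1229) = -1/54*(-1/48)*(-1229/14087) = (1/2592)*(-1229/14087) = -1229/36513504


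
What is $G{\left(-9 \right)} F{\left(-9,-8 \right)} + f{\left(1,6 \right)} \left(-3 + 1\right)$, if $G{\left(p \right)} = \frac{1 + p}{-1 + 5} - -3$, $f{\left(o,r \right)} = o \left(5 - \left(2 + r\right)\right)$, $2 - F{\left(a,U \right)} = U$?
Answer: $16$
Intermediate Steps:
$F{\left(a,U \right)} = 2 - U$
$f{\left(o,r \right)} = o \left(3 - r\right)$
$G{\left(p \right)} = \frac{13}{4} + \frac{p}{4}$ ($G{\left(p \right)} = \frac{1 + p}{4} + 3 = \left(1 + p\right) \frac{1}{4} + 3 = \left(\frac{1}{4} + \frac{p}{4}\right) + 3 = \frac{13}{4} + \frac{p}{4}$)
$G{\left(-9 \right)} F{\left(-9,-8 \right)} + f{\left(1,6 \right)} \left(-3 + 1\right) = \left(\frac{13}{4} + \frac{1}{4} \left(-9\right)\right) \left(2 - -8\right) + 1 \left(3 - 6\right) \left(-3 + 1\right) = \left(\frac{13}{4} - \frac{9}{4}\right) \left(2 + 8\right) + 1 \left(3 - 6\right) \left(-2\right) = 1 \cdot 10 + 1 \left(-3\right) \left(-2\right) = 10 - -6 = 10 + 6 = 16$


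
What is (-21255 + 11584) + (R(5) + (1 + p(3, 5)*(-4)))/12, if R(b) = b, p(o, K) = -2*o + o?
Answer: -19339/2 ≈ -9669.5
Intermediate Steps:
p(o, K) = -o
(-21255 + 11584) + (R(5) + (1 + p(3, 5)*(-4)))/12 = (-21255 + 11584) + (5 + (1 - 1*3*(-4)))/12 = -9671 + (5 + (1 - 3*(-4)))*(1/12) = -9671 + (5 + (1 + 12))*(1/12) = -9671 + (5 + 13)*(1/12) = -9671 + 18*(1/12) = -9671 + 3/2 = -19339/2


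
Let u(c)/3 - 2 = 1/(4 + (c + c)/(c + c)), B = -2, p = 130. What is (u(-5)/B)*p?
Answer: -429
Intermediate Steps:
u(c) = 33/5 (u(c) = 6 + 3/(4 + (c + c)/(c + c)) = 6 + 3/(4 + (2*c)/((2*c))) = 6 + 3/(4 + (2*c)*(1/(2*c))) = 6 + 3/(4 + 1) = 6 + 3/5 = 6 + 3*(⅕) = 6 + ⅗ = 33/5)
(u(-5)/B)*p = ((33/5)/(-2))*130 = ((33/5)*(-½))*130 = -33/10*130 = -429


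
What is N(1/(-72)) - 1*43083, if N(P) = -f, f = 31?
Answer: -43114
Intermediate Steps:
N(P) = -31 (N(P) = -1*31 = -31)
N(1/(-72)) - 1*43083 = -31 - 1*43083 = -31 - 43083 = -43114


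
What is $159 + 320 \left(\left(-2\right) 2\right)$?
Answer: $-1121$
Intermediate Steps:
$159 + 320 \left(\left(-2\right) 2\right) = 159 + 320 \left(-4\right) = 159 - 1280 = -1121$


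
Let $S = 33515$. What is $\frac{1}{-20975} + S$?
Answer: $\frac{702977124}{20975} \approx 33515.0$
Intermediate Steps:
$\frac{1}{-20975} + S = \frac{1}{-20975} + 33515 = - \frac{1}{20975} + 33515 = \frac{702977124}{20975}$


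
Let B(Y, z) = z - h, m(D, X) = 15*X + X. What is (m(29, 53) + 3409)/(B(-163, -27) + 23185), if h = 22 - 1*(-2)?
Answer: 99/538 ≈ 0.18401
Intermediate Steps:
h = 24 (h = 22 + 2 = 24)
m(D, X) = 16*X
B(Y, z) = -24 + z (B(Y, z) = z - 1*24 = z - 24 = -24 + z)
(m(29, 53) + 3409)/(B(-163, -27) + 23185) = (16*53 + 3409)/((-24 - 27) + 23185) = (848 + 3409)/(-51 + 23185) = 4257/23134 = 4257*(1/23134) = 99/538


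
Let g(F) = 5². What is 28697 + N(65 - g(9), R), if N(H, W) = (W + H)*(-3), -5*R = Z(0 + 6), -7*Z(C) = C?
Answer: 1000177/35 ≈ 28577.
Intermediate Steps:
g(F) = 25
Z(C) = -C/7
R = 6/35 (R = -(-1)*(0 + 6)/35 = -(-1)*6/35 = -⅕*(-6/7) = 6/35 ≈ 0.17143)
N(H, W) = -3*H - 3*W (N(H, W) = (H + W)*(-3) = -3*H - 3*W)
28697 + N(65 - g(9), R) = 28697 + (-3*(65 - 1*25) - 3*6/35) = 28697 + (-3*(65 - 25) - 18/35) = 28697 + (-3*40 - 18/35) = 28697 + (-120 - 18/35) = 28697 - 4218/35 = 1000177/35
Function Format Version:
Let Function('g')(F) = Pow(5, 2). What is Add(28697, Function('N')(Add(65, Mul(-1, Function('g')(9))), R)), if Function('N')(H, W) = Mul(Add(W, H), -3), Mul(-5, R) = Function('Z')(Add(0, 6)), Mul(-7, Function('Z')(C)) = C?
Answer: Rational(1000177, 35) ≈ 28577.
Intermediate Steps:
Function('g')(F) = 25
Function('Z')(C) = Mul(Rational(-1, 7), C)
R = Rational(6, 35) (R = Mul(Rational(-1, 5), Mul(Rational(-1, 7), Add(0, 6))) = Mul(Rational(-1, 5), Mul(Rational(-1, 7), 6)) = Mul(Rational(-1, 5), Rational(-6, 7)) = Rational(6, 35) ≈ 0.17143)
Function('N')(H, W) = Add(Mul(-3, H), Mul(-3, W)) (Function('N')(H, W) = Mul(Add(H, W), -3) = Add(Mul(-3, H), Mul(-3, W)))
Add(28697, Function('N')(Add(65, Mul(-1, Function('g')(9))), R)) = Add(28697, Add(Mul(-3, Add(65, Mul(-1, 25))), Mul(-3, Rational(6, 35)))) = Add(28697, Add(Mul(-3, Add(65, -25)), Rational(-18, 35))) = Add(28697, Add(Mul(-3, 40), Rational(-18, 35))) = Add(28697, Add(-120, Rational(-18, 35))) = Add(28697, Rational(-4218, 35)) = Rational(1000177, 35)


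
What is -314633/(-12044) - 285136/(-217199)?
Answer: 71772150951/2615944756 ≈ 27.436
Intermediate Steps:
-314633/(-12044) - 285136/(-217199) = -314633*(-1/12044) - 285136*(-1/217199) = 314633/12044 + 285136/217199 = 71772150951/2615944756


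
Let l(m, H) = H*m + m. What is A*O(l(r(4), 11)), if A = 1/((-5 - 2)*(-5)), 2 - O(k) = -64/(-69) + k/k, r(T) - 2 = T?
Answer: 1/483 ≈ 0.0020704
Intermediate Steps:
r(T) = 2 + T
l(m, H) = m + H*m
O(k) = 5/69 (O(k) = 2 - (-64/(-69) + k/k) = 2 - (-64*(-1/69) + 1) = 2 - (64/69 + 1) = 2 - 1*133/69 = 2 - 133/69 = 5/69)
A = 1/35 (A = 1/(-7*(-5)) = 1/35 ≈ 0.028571)
A*O(l(r(4), 11)) = (1/35)*(5/69) = 1/483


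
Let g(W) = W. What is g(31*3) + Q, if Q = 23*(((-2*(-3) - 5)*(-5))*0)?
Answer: 93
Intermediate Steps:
Q = 0 (Q = 23*(((6 - 5)*(-5))*0) = 23*((1*(-5))*0) = 23*(-5*0) = 23*0 = 0)
g(31*3) + Q = 31*3 + 0 = 93 + 0 = 93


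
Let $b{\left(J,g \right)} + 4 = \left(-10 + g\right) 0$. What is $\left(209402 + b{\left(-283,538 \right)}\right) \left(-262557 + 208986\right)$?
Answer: $-11217660258$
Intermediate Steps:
$b{\left(J,g \right)} = -4$ ($b{\left(J,g \right)} = -4 + \left(-10 + g\right) 0 = -4 + 0 = -4$)
$\left(209402 + b{\left(-283,538 \right)}\right) \left(-262557 + 208986\right) = \left(209402 - 4\right) \left(-262557 + 208986\right) = 209398 \left(-53571\right) = -11217660258$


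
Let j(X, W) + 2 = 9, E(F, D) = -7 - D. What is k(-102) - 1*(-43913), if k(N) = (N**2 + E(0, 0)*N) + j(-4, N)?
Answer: 55038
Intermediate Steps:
j(X, W) = 7 (j(X, W) = -2 + 9 = 7)
k(N) = 7 + N**2 - 7*N (k(N) = (N**2 + (-7 - 1*0)*N) + 7 = (N**2 + (-7 + 0)*N) + 7 = (N**2 - 7*N) + 7 = 7 + N**2 - 7*N)
k(-102) - 1*(-43913) = (7 + (-102)**2 - 7*(-102)) - 1*(-43913) = (7 + 10404 + 714) + 43913 = 11125 + 43913 = 55038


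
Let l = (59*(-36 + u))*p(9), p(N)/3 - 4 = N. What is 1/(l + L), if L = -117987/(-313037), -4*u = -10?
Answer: -626074/48259739205 ≈ -1.2973e-5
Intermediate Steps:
u = 5/2 (u = -¼*(-10) = 5/2 ≈ 2.5000)
p(N) = 12 + 3*N
l = -154167/2 (l = (59*(-36 + 5/2))*(12 + 3*9) = (59*(-67/2))*(12 + 27) = -3953/2*39 = -154167/2 ≈ -77084.)
L = 117987/313037 (L = -117987*(-1/313037) = 117987/313037 ≈ 0.37691)
1/(l + L) = 1/(-154167/2 + 117987/313037) = 1/(-48259739205/626074) = -626074/48259739205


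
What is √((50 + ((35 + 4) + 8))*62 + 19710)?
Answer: 2*√6431 ≈ 160.39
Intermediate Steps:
√((50 + ((35 + 4) + 8))*62 + 19710) = √((50 + (39 + 8))*62 + 19710) = √((50 + 47)*62 + 19710) = √(97*62 + 19710) = √(6014 + 19710) = √25724 = 2*√6431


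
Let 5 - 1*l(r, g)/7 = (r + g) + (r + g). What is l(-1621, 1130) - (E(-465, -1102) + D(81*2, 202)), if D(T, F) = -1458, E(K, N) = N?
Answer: 9469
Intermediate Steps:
l(r, g) = 35 - 14*g - 14*r (l(r, g) = 35 - 7*((r + g) + (r + g)) = 35 - 7*((g + r) + (g + r)) = 35 - 7*(2*g + 2*r) = 35 + (-14*g - 14*r) = 35 - 14*g - 14*r)
l(-1621, 1130) - (E(-465, -1102) + D(81*2, 202)) = (35 - 14*1130 - 14*(-1621)) - (-1102 - 1458) = (35 - 15820 + 22694) - 1*(-2560) = 6909 + 2560 = 9469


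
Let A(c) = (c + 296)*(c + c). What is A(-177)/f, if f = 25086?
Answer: -7021/4181 ≈ -1.6793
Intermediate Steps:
A(c) = 2*c*(296 + c) (A(c) = (296 + c)*(2*c) = 2*c*(296 + c))
A(-177)/f = (2*(-177)*(296 - 177))/25086 = (2*(-177)*119)*(1/25086) = -42126*1/25086 = -7021/4181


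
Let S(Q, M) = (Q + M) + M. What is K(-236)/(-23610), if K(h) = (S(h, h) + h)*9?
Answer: 1416/3935 ≈ 0.35985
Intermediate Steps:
S(Q, M) = Q + 2*M (S(Q, M) = (M + Q) + M = Q + 2*M)
K(h) = 36*h (K(h) = ((h + 2*h) + h)*9 = (3*h + h)*9 = (4*h)*9 = 36*h)
K(-236)/(-23610) = (36*(-236))/(-23610) = -8496*(-1/23610) = 1416/3935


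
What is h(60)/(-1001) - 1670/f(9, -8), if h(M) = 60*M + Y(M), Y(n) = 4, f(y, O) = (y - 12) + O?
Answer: 148366/1001 ≈ 148.22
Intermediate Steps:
f(y, O) = -12 + O + y (f(y, O) = (-12 + y) + O = -12 + O + y)
h(M) = 4 + 60*M (h(M) = 60*M + 4 = 4 + 60*M)
h(60)/(-1001) - 1670/f(9, -8) = (4 + 60*60)/(-1001) - 1670/(-12 - 8 + 9) = (4 + 3600)*(-1/1001) - 1670/(-11) = 3604*(-1/1001) - 1670*(-1/11) = -3604/1001 + 1670/11 = 148366/1001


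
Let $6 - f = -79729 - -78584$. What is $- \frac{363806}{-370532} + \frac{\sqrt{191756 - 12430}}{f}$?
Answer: $\frac{181903}{185266} + \frac{\sqrt{179326}}{1151} \approx 1.3498$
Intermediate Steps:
$f = 1151$ ($f = 6 - \left(-79729 - -78584\right) = 6 - \left(-79729 + 78584\right) = 6 - -1145 = 6 + 1145 = 1151$)
$- \frac{363806}{-370532} + \frac{\sqrt{191756 - 12430}}{f} = - \frac{363806}{-370532} + \frac{\sqrt{191756 - 12430}}{1151} = \left(-363806\right) \left(- \frac{1}{370532}\right) + \sqrt{179326} \cdot \frac{1}{1151} = \frac{181903}{185266} + \frac{\sqrt{179326}}{1151}$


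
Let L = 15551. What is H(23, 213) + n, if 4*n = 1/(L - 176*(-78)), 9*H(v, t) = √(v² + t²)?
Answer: 1/117116 + √45898/9 ≈ 23.804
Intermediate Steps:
H(v, t) = √(t² + v²)/9 (H(v, t) = √(v² + t²)/9 = √(t² + v²)/9)
n = 1/117116 (n = 1/(4*(15551 - 176*(-78))) = 1/(4*(15551 + 13728)) = (¼)/29279 = (¼)*(1/29279) = 1/117116 ≈ 8.5385e-6)
H(23, 213) + n = √(213² + 23²)/9 + 1/117116 = √(45369 + 529)/9 + 1/117116 = √45898/9 + 1/117116 = 1/117116 + √45898/9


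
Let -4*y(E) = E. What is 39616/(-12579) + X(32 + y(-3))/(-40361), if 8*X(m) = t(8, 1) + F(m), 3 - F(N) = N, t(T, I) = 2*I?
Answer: -51164727763/16246432608 ≈ -3.1493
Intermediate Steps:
F(N) = 3 - N
y(E) = -E/4
X(m) = 5/8 - m/8 (X(m) = (2*1 + (3 - m))/8 = (2 + (3 - m))/8 = (5 - m)/8 = 5/8 - m/8)
39616/(-12579) + X(32 + y(-3))/(-40361) = 39616/(-12579) + (5/8 - (32 - ¼*(-3))/8)/(-40361) = 39616*(-1/12579) + (5/8 - (32 + ¾)/8)*(-1/40361) = -39616/12579 + (5/8 - ⅛*131/4)*(-1/40361) = -39616/12579 + (5/8 - 131/32)*(-1/40361) = -39616/12579 - 111/32*(-1/40361) = -39616/12579 + 111/1291552 = -51164727763/16246432608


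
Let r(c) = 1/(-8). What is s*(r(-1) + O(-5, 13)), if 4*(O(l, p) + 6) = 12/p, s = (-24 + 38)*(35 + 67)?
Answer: -218841/26 ≈ -8417.0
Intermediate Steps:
s = 1428 (s = 14*102 = 1428)
r(c) = -1/8
O(l, p) = -6 + 3/p (O(l, p) = -6 + (12/p)/4 = -6 + 3/p)
s*(r(-1) + O(-5, 13)) = 1428*(-1/8 + (-6 + 3/13)) = 1428*(-1/8 - 75/13) = 1428*(-613/104) = -218841/26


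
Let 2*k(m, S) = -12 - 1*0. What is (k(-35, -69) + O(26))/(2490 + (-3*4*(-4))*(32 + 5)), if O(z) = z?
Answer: 10/2133 ≈ 0.0046882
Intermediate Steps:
k(m, S) = -6 (k(m, S) = (-12 - 1*0)/2 = (-12 + 0)/2 = (½)*(-12) = -6)
(k(-35, -69) + O(26))/(2490 + (-3*4*(-4))*(32 + 5)) = (-6 + 26)/(2490 + (-3*4*(-4))*(32 + 5)) = 20/(2490 - 12*(-4)*37) = 20/(2490 + 48*37) = 20/(2490 + 1776) = 20/4266 = 20*(1/4266) = 10/2133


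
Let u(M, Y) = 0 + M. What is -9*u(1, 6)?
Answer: -9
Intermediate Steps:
u(M, Y) = M
-9*u(1, 6) = -9*1 = -9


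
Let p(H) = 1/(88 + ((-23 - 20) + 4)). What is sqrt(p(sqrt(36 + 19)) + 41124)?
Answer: sqrt(2015077)/7 ≈ 202.79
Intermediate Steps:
p(H) = 1/49 (p(H) = 1/(88 + (-43 + 4)) = 1/(88 - 39) = 1/49)
sqrt(p(sqrt(36 + 19)) + 41124) = sqrt(1/49 + 41124) = sqrt(2015077/49) = sqrt(2015077)/7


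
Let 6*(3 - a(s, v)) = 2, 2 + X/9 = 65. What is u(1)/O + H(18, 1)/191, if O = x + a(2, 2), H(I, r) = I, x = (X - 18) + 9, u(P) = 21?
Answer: 42309/321262 ≈ 0.13170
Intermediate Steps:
X = 567 (X = -18 + 9*65 = -18 + 585 = 567)
a(s, v) = 8/3 (a(s, v) = 3 - ⅙*2 = 3 - ⅓ = 8/3)
x = 558 (x = (567 - 18) + 9 = 549 + 9 = 558)
O = 1682/3 (O = 558 + 8/3 = 1682/3 ≈ 560.67)
u(1)/O + H(18, 1)/191 = 21/(1682/3) + 18/191 = 21*(3/1682) + 18*(1/191) = 63/1682 + 18/191 = 42309/321262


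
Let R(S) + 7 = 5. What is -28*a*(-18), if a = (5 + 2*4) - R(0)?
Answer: 7560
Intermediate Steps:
R(S) = -2 (R(S) = -7 + 5 = -2)
a = 15 (a = (5 + 2*4) - 1*(-2) = (5 + 8) + 2 = 13 + 2 = 15)
-28*a*(-18) = -28*15*(-18) = -420*(-18) = 7560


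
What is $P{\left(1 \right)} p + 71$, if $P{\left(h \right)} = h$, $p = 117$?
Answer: $188$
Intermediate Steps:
$P{\left(1 \right)} p + 71 = 1 \cdot 117 + 71 = 117 + 71 = 188$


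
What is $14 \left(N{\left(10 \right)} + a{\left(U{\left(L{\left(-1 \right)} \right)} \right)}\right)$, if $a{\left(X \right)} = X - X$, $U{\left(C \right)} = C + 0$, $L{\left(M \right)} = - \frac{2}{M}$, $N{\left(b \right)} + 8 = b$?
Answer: $28$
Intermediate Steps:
$N{\left(b \right)} = -8 + b$
$U{\left(C \right)} = C$
$a{\left(X \right)} = 0$
$14 \left(N{\left(10 \right)} + a{\left(U{\left(L{\left(-1 \right)} \right)} \right)}\right) = 14 \left(\left(-8 + 10\right) + 0\right) = 14 \left(2 + 0\right) = 14 \cdot 2 = 28$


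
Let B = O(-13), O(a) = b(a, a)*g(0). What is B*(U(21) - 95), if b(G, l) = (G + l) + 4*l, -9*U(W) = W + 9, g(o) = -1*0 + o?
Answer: 0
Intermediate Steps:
g(o) = o (g(o) = 0 + o = o)
U(W) = -1 - W/9 (U(W) = -(W + 9)/9 = -(9 + W)/9 = -1 - W/9)
b(G, l) = G + 5*l
O(a) = 0 (O(a) = (a + 5*a)*0 = (6*a)*0 = 0)
B = 0
B*(U(21) - 95) = 0*((-1 - ⅑*21) - 95) = 0*((-1 - 7/3) - 95) = 0*(-10/3 - 95) = 0*(-295/3) = 0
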